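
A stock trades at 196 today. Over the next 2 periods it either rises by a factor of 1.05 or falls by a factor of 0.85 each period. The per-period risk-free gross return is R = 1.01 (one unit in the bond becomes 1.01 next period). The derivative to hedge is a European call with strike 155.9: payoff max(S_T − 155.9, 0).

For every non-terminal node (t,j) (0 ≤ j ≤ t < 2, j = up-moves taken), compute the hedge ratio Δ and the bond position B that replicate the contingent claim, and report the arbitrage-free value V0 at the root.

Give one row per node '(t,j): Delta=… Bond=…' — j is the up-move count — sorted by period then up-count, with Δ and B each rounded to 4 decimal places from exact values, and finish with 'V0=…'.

Since d<R<u, set p* = (R−d)/(u−d) = 0.8000; price each node as the discounted p*-expectation of its children.
Payoff layer (t=2): V(2,0)=0.0000, V(2,1)=19.0300, V(2,2)=60.1900
Node (1,0) S=166.6000: V=(p*·19.0300+(1−p*)·0.0000)/1.01=15.0733; Δ=(19.0300−0.0000)/(174.9300−141.6100)=0.5711; B=V−Δ·S=-80.0767
Node (1,1) S=205.8000: V=(p*·60.1900+(1−p*)·19.0300)/1.01=51.4436; Δ=(60.1900−19.0300)/(216.0900−174.9300)=1.0000; B=V−Δ·S=-154.3564
Node (0,0) S=196.0000: V=(p*·51.4436+(1−p*)·15.0733)/1.01=43.7322; Δ=(51.4436−15.0733)/(205.8000−166.6000)=0.9278; B=V−Δ·S=-138.1193
Check: Δ(0,0)·S0 + B(0,0) = 43.7322 = V0.

(0,0): Delta=0.9278 Bond=-138.1193
(1,0): Delta=0.5711 Bond=-80.0767
(1,1): Delta=1.0000 Bond=-154.3564
V0=43.7322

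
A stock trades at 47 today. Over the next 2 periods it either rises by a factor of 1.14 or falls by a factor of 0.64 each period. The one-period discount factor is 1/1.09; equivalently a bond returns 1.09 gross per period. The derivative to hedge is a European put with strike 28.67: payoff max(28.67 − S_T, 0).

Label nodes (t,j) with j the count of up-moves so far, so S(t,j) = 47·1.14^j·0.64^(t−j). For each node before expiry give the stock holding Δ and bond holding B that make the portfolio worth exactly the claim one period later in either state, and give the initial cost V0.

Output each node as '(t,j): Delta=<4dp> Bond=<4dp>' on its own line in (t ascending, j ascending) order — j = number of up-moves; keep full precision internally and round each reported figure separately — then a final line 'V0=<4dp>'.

No-arbitrage ⇒ martingale measure with p* = (R−d)/(u−d) = 0.9000.
Terminal values V(2,·): V(2,0)=9.4188, V(2,1)=0.0000, V(2,2)=0.0000
  t=1,j=0: stock 30.0800 → up 34.2912 (V=0.0000), down 19.2512 (V=9.4188). Price 0.8641; hedge Δ=-0.6263, bond B=19.7017.
  t=1,j=1: stock 53.5800 → up 61.0812 (V=0.0000), down 34.2912 (V=0.0000). Price 0.0000; hedge Δ=0.0000, bond B=0.0000.
  t=0,j=0: stock 47.0000 → up 53.5800 (V=0.0000), down 30.0800 (V=0.8641). Price 0.0793; hedge Δ=-0.0368, bond B=1.8075.
Each (Δ,B) replicates both successor values, so the strategy is self-financing and V0 is arbitrage-free.

(0,0): Delta=-0.0368 Bond=1.8075
(1,0): Delta=-0.6263 Bond=19.7017
(1,1): Delta=0.0000 Bond=0.0000
V0=0.0793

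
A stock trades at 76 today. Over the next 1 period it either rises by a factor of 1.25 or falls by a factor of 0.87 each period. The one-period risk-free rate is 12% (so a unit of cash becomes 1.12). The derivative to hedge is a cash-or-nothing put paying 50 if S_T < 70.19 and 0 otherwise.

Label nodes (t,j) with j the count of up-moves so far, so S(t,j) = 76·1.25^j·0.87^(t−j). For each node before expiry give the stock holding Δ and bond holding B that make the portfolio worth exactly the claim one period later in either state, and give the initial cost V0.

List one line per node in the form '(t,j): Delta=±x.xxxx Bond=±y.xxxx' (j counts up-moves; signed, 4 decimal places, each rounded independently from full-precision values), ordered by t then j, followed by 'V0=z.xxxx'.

Risk-neutral probability p* = (R−d)/(u−d) = (1.12−0.87)/(1.25−0.87) = 0.6579.
Payoff layer (t=1): V(1,0)=50.0000, V(1,1)=0.0000
Node (0,0) S=76.0000: V=(p*·0.0000+(1−p*)·50.0000)/1.12=15.2726; Δ=(0.0000−50.0000)/(95.0000−66.1200)=-1.7313; B=V−Δ·S=146.8515
Self-financing check: at every node Δ·S+B equals the discounted successor values.

(0,0): Delta=-1.7313 Bond=146.8515
V0=15.2726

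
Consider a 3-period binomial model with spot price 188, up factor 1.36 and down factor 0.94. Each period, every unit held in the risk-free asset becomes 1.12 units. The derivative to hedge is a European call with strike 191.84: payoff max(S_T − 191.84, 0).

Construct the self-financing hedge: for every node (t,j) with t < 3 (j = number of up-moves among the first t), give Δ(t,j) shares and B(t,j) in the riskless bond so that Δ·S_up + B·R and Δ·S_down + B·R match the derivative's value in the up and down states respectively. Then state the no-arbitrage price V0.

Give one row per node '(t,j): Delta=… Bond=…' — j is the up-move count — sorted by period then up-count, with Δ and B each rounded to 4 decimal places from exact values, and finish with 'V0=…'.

No-arbitrage ⇒ martingale measure with p* = (R−d)/(u−d) = 0.4286.
Terminal values V(3,·): V(3,0)=0.0000, V(3,1)=34.0788, V(3,2)=135.0213, V(3,3)=281.0657
(2,0): S=166.1168. Δ = (V_up−V_dn)/(S_up−S_dn) = (34.0788−0.0000)/(225.9188−156.1498) = 0.4885. V = [p*·34.0788 + (1−p*)·0.0000]/1.12 = 13.0404. B = V − Δ·S = -68.0997.
(2,1): S=240.3392. Δ = (V_up−V_dn)/(S_up−S_dn) = (135.0213−34.0788)/(326.8613−225.9188) = 1.0000. V = [p*·135.0213 + (1−p*)·34.0788]/1.12 = 69.0535. B = V − Δ·S = -171.2857.
(2,2): S=347.7248. Δ = (V_up−V_dn)/(S_up−S_dn) = (281.0657−135.0213)/(472.9057−326.8613) = 1.0000. V = [p*·281.0657 + (1−p*)·135.0213]/1.12 = 176.4391. B = V − Δ·S = -171.2857.
(1,0): S=176.7200. Δ = (V_up−V_dn)/(S_up−S_dn) = (69.0535−13.0404)/(240.3392−166.1168) = 0.7547. V = [p*·69.0535 + (1−p*)·13.0404]/1.12 = 33.0768. B = V − Δ·S = -100.2878.
(1,1): S=255.6800. Δ = (V_up−V_dn)/(S_up−S_dn) = (176.4391−69.0535)/(347.7248−240.3392) = 1.0000. V = [p*·176.4391 + (1−p*)·69.0535]/1.12 = 102.7463. B = V − Δ·S = -152.9337.
(0,0): S=188.0000. Δ = (V_up−V_dn)/(S_up−S_dn) = (102.7463−33.0768)/(255.6800−176.7200) = 0.8823. V = [p*·102.7463 + (1−p*)·33.0768]/1.12 = 56.1921. B = V − Δ·S = -109.6878.
The time-0 hedge costs 56.1921, which is the no-arbitrage price.

(0,0): Delta=0.8823 Bond=-109.6878
(1,0): Delta=0.7547 Bond=-100.2878
(1,1): Delta=1.0000 Bond=-152.9337
(2,0): Delta=0.4885 Bond=-68.0997
(2,1): Delta=1.0000 Bond=-171.2857
(2,2): Delta=1.0000 Bond=-171.2857
V0=56.1921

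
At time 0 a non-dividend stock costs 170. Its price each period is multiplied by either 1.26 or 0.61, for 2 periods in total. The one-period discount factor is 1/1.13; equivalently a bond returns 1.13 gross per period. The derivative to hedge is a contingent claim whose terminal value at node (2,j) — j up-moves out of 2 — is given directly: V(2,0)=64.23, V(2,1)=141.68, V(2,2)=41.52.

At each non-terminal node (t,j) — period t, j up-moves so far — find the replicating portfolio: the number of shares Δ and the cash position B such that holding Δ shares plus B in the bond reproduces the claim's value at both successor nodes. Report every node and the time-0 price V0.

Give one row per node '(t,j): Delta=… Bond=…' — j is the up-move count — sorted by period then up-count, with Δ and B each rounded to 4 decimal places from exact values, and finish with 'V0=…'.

The replicating-portfolio and risk-neutral prices coincide; use p* = (1.13−0.61)/(1.26−0.61) = 0.8000 for the latter.
Terminal payoffs: V(2,0)=64.2300, V(2,1)=141.6800, V(2,2)=41.5200
(1,0): S=103.7000. Δ = (V_up−V_dn)/(S_up−S_dn) = (141.6800−64.2300)/(130.6620−63.2570) = 1.1490. V = [p*·141.6800 + (1−p*)·64.2300]/1.13 = 111.6726. B = V − Δ·S = -7.4813.
(1,1): S=214.2000. Δ = (V_up−V_dn)/(S_up−S_dn) = (41.5200−141.6800)/(269.8920−130.6620) = -0.7194. V = [p*·41.5200 + (1−p*)·141.6800]/1.13 = 54.4708. B = V − Δ·S = 208.5631.
(0,0): S=170.0000. Δ = (V_up−V_dn)/(S_up−S_dn) = (54.4708−111.6726)/(214.2000−103.7000) = -0.5177. V = [p*·54.4708 + (1−p*)·111.6726]/1.13 = 58.3285. B = V − Δ·S = 146.3312.
Root portfolio cost Δ·170+B reproduces V0=58.3285.

(0,0): Delta=-0.5177 Bond=146.3312
(1,0): Delta=1.1490 Bond=-7.4813
(1,1): Delta=-0.7194 Bond=208.5631
V0=58.3285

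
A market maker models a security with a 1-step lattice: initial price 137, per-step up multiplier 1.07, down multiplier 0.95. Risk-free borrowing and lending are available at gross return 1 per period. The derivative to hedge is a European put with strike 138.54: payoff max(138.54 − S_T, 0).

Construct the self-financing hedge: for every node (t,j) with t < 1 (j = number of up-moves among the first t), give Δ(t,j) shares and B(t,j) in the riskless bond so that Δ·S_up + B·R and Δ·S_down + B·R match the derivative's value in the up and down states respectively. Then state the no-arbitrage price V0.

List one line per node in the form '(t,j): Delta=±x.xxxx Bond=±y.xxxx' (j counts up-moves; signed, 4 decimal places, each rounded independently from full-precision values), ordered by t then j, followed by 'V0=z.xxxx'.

The replicating-portfolio and risk-neutral prices coincide; use p* = (1−0.95)/(1.07−0.95) = 0.4167 for the latter.
Terminal payoffs: V(1,0)=8.3900, V(1,1)=0.0000
  t=0,j=0: stock 137.0000 → up 146.5900 (V=0.0000), down 130.1500 (V=8.3900). Price 4.8942; hedge Δ=-0.5103, bond B=74.8108.
The time-0 hedge costs 4.8942, which is the no-arbitrage price.

(0,0): Delta=-0.5103 Bond=74.8108
V0=4.8942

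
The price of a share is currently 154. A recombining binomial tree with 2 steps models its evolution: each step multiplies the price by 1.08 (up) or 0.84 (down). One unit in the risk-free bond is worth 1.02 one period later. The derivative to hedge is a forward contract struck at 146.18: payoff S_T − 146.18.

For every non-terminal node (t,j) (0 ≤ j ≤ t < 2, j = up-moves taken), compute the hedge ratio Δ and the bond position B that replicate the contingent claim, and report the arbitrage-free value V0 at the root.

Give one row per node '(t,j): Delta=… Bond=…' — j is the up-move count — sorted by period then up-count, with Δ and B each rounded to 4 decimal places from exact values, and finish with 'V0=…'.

(0,0): Delta=1.0000 Bond=-140.5037
(1,0): Delta=1.0000 Bond=-143.3137
(1,1): Delta=1.0000 Bond=-143.3137
V0=13.4963

The replicating-portfolio and risk-neutral prices coincide; use p* = (1.02−0.84)/(1.08−0.84) = 0.7500 for the latter.
Payoff layer (t=2): V(2,0)=-37.5176, V(2,1)=-6.4712, V(2,2)=33.4456
(1,0): S=129.3600. Δ = (V_up−V_dn)/(S_up−S_dn) = (-6.4712−-37.5176)/(139.7088−108.6624) = 1.0000. V = [p*·-6.4712 + (1−p*)·-37.5176]/1.02 = -13.9537. B = V − Δ·S = -143.3137.
(1,1): S=166.3200. Δ = (V_up−V_dn)/(S_up−S_dn) = (33.4456−-6.4712)/(179.6256−139.7088) = 1.0000. V = [p*·33.4456 + (1−p*)·-6.4712]/1.02 = 23.0063. B = V − Δ·S = -143.3137.
(0,0): S=154.0000. Δ = (V_up−V_dn)/(S_up−S_dn) = (23.0063−-13.9537)/(166.3200−129.3600) = 1.0000. V = [p*·23.0063 + (1−p*)·-13.9537]/1.02 = 13.4963. B = V − Δ·S = -140.5037.
Self-financing check: at every node Δ·S+B equals the discounted successor values.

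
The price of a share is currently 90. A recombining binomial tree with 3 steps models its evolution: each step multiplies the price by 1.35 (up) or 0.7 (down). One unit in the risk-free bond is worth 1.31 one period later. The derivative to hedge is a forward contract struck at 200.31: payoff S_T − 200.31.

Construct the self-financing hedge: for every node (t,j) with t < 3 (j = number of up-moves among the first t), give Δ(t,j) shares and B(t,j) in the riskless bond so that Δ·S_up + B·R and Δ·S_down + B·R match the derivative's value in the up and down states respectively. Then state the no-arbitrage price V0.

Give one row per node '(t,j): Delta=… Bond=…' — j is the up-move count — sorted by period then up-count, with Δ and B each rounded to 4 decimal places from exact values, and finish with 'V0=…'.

Under the risk-neutral measure, an up-move has probability p* = (R−d)/(u−d) = 0.9385 and values discount at R = 1.31.
Terminal payoffs: V(3,0)=-169.4400, V(3,1)=-140.7750, V(3,2)=-85.4925, V(3,3)=21.1238
  t=2,j=0: stock 44.1000 → up 59.5350 (V=-140.7750), down 30.8700 (V=-169.4400). Price -108.8084; hedge Δ=1.0000, bond B=-152.9084.
  t=2,j=1: stock 85.0500 → up 114.8175 (V=-85.4925), down 59.5350 (V=-140.7750). Price -67.8584; hedge Δ=1.0000, bond B=-152.9084.
  t=2,j=2: stock 164.0250 → up 221.4338 (V=21.1238), down 114.8175 (V=-85.4925). Price 11.1166; hedge Δ=1.0000, bond B=-152.9084.
  t=1,j=0: stock 63.0000 → up 85.0500 (V=-67.8584), down 44.1000 (V=-108.8084). Price -53.7240; hedge Δ=1.0000, bond B=-116.7240.
  t=1,j=1: stock 121.5000 → up 164.0250 (V=11.1166), down 85.0500 (V=-67.8584). Price 4.7760; hedge Δ=1.0000, bond B=-116.7240.
  t=0,j=0: stock 90.0000 → up 121.5000 (V=4.7760), down 63.0000 (V=-53.7240). Price 0.8977; hedge Δ=1.0000, bond B=-89.1023.
The time-0 hedge costs 0.8977, which is the no-arbitrage price.

(0,0): Delta=1.0000 Bond=-89.1023
(1,0): Delta=1.0000 Bond=-116.7240
(1,1): Delta=1.0000 Bond=-116.7240
(2,0): Delta=1.0000 Bond=-152.9084
(2,1): Delta=1.0000 Bond=-152.9084
(2,2): Delta=1.0000 Bond=-152.9084
V0=0.8977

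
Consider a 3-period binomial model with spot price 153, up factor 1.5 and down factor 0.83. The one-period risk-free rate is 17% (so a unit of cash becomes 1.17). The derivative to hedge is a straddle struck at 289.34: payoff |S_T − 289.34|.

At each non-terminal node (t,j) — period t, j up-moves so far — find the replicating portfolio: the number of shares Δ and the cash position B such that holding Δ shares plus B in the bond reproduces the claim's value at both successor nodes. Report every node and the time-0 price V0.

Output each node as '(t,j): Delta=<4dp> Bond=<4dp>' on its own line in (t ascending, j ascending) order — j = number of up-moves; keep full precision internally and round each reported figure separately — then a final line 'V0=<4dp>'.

(0,0): Delta=-0.1667 Bond=90.2120
(1,0): Delta=-1.0000 Bond=211.3668
(1,1): Delta=0.2808 Bond=2.8416
(2,0): Delta=-1.0000 Bond=247.2991
(2,1): Delta=-1.0000 Bond=247.2991
(2,2): Delta=0.9687 Bond=-233.4740
V0=64.7045

Under the risk-neutral measure, an up-move has probability p* = (R−d)/(u−d) = 0.5075 and values discount at R = 1.17.
Payoff layer (t=3): V(3,0)=201.8566, V(3,1)=131.2374, V(3,2)=3.6125, V(3,3)=227.0350
(2,0): S=105.4017. Δ = (V_up−V_dn)/(S_up−S_dn) = (131.2374−201.8566)/(158.1025−87.4834) = -1.0000. V = [p*·131.2374 + (1−p*)·201.8566]/1.17 = 141.8974. B = V − Δ·S = 247.2991.
(2,1): S=190.4850. Δ = (V_up−V_dn)/(S_up−S_dn) = (3.6125−131.2374)/(285.7275−158.1025) = -1.0000. V = [p*·3.6125 + (1−p*)·131.2374]/1.17 = 56.8141. B = V − Δ·S = 247.2991.
(2,2): S=344.2500. Δ = (V_up−V_dn)/(S_up−S_dn) = (227.0350−3.6125)/(516.3750−285.7275) = 0.9687. V = [p*·227.0350 + (1−p*)·3.6125]/1.17 = 99.9924. B = V − Δ·S = -233.4740.
(1,0): S=126.9900. Δ = (V_up−V_dn)/(S_up−S_dn) = (56.8141−141.8974)/(190.4850−105.4017) = -1.0000. V = [p*·56.8141 + (1−p*)·141.8974]/1.17 = 84.3768. B = V − Δ·S = 211.3668.
(1,1): S=229.5000. Δ = (V_up−V_dn)/(S_up−S_dn) = (99.9924−56.8141)/(344.2500−190.4850) = 0.2808. V = [p*·99.9924 + (1−p*)·56.8141]/1.17 = 67.2867. B = V − Δ·S = 2.8416.
(0,0): S=153.0000. Δ = (V_up−V_dn)/(S_up−S_dn) = (67.2867−84.3768)/(229.5000−126.9900) = -0.1667. V = [p*·67.2867 + (1−p*)·84.3768]/1.17 = 64.7045. B = V − Δ·S = 90.2120.
The time-0 hedge costs 64.7045, which is the no-arbitrage price.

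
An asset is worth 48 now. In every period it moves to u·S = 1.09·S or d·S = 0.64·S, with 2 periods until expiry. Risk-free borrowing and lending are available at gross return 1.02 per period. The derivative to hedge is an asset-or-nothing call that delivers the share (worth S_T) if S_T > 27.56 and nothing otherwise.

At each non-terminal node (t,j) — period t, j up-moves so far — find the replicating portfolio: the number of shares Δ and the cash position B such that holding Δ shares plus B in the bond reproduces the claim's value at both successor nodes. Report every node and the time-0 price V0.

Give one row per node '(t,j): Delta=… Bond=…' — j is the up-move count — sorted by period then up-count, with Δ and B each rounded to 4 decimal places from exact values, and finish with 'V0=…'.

(0,0): Delta=1.1388 Bond=-7.1203
(1,0): Delta=2.4222 Bond=-46.6890
(1,1): Delta=1.0000 Bond=0.0000
V0=47.5427

Since d<R<u, set p* = (R−d)/(u−d) = 0.8444; price each node as the discounted p*-expectation of its children.
At expiry t=2: V(2,0)=0.0000, V(2,1)=33.4848, V(2,2)=57.0288
Node (1,0) S=30.7200: V=(p*·33.4848+(1−p*)·0.0000)/1.02=27.7216; Δ=(33.4848−0.0000)/(33.4848−19.6608)=2.4222; B=V−Δ·S=-46.6890
Node (1,1) S=52.3200: V=(p*·57.0288+(1−p*)·33.4848)/1.02=52.3200; Δ=(57.0288−33.4848)/(57.0288−33.4848)=1.0000; B=V−Δ·S=0.0000
Node (0,0) S=48.0000: V=(p*·52.3200+(1−p*)·27.7216)/1.02=47.5427; Δ=(52.3200−27.7216)/(52.3200−30.7200)=1.1388; B=V−Δ·S=-7.1203
Check: Δ(0,0)·S0 + B(0,0) = 47.5427 = V0.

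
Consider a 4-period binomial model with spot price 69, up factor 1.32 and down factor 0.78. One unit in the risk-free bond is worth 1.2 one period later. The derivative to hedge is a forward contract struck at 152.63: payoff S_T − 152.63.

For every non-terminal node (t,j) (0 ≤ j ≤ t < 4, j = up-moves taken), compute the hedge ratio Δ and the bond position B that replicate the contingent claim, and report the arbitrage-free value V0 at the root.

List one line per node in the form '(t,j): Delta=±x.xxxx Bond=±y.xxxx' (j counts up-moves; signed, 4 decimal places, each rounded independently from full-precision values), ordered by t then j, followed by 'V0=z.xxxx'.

(0,0): Delta=1.0000 Bond=-73.6063
(1,0): Delta=1.0000 Bond=-88.3275
(1,1): Delta=1.0000 Bond=-88.3275
(2,0): Delta=1.0000 Bond=-105.9931
(2,1): Delta=1.0000 Bond=-105.9931
(2,2): Delta=1.0000 Bond=-105.9931
(3,0): Delta=1.0000 Bond=-127.1917
(3,1): Delta=1.0000 Bond=-127.1917
(3,2): Delta=1.0000 Bond=-127.1917
(3,3): Delta=1.0000 Bond=-127.1917
V0=-4.6063

Risk-neutral probability p* = (R−d)/(u−d) = (1.2−0.78)/(1.32−0.78) = 0.7778.
At expiry t=4: V(4,0)=-127.0896, V(4,1)=-109.4078, V(4,2)=-79.4847, V(4,3)=-28.8457, V(4,4)=56.8511
  t=3,j=0: stock 32.7441 → up 43.2222 (V=-109.4078), down 25.5404 (V=-127.0896). Price -94.4476; hedge Δ=1.0000, bond B=-127.1917.
  t=3,j=1: stock 55.4131 → up 73.1453 (V=-79.4847), down 43.2222 (V=-109.4078). Price -71.7786; hedge Δ=1.0000, bond B=-127.1917.
  t=3,j=2: stock 93.7760 → up 123.7843 (V=-28.8457), down 73.1453 (V=-79.4847). Price -33.4157; hedge Δ=1.0000, bond B=-127.1917.
  t=3,j=3: stock 158.6978 → up 209.4811 (V=56.8511), down 123.7843 (V=-28.8457). Price 31.5061; hedge Δ=1.0000, bond B=-127.1917.
  t=2,j=0: stock 41.9796 → up 55.4131 (V=-71.7786), down 32.7441 (V=-94.4476). Price -64.0135; hedge Δ=1.0000, bond B=-105.9931.
  t=2,j=1: stock 71.0424 → up 93.7760 (V=-33.4157), down 55.4131 (V=-71.7786). Price -34.9507; hedge Δ=1.0000, bond B=-105.9931.
  t=2,j=2: stock 120.2256 → up 158.6978 (V=31.5061), down 93.7760 (V=-33.4157). Price 14.2325; hedge Δ=1.0000, bond B=-105.9931.
  t=1,j=0: stock 53.8200 → up 71.0424 (V=-34.9507), down 41.9796 (V=-64.0135). Price -34.5075; hedge Δ=1.0000, bond B=-88.3275.
  t=1,j=1: stock 91.0800 → up 120.2256 (V=14.2325), down 71.0424 (V=-34.9507). Price 2.7525; hedge Δ=1.0000, bond B=-88.3275.
  t=0,j=0: stock 69.0000 → up 91.0800 (V=2.7525), down 53.8200 (V=-34.5075). Price -4.6063; hedge Δ=1.0000, bond B=-73.6063.
Root portfolio cost Δ·69+B reproduces V0=-4.6063.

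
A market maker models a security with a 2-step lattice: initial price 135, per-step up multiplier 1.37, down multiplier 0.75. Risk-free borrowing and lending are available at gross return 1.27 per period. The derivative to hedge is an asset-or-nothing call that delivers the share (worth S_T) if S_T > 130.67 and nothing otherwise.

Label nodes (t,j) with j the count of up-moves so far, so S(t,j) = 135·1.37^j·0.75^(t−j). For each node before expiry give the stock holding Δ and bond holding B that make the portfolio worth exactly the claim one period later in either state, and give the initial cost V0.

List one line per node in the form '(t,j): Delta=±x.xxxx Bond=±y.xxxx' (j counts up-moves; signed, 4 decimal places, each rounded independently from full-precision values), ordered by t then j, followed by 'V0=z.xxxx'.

(0,0): Delta=1.1152 Bond=-16.7798
(1,0): Delta=2.2097 Bond=-132.1239
(1,1): Delta=1.0000 Bond=0.0000
V0=133.7752

Under the risk-neutral measure, an up-move has probability p* = (R−d)/(u−d) = 0.8387 and values discount at R = 1.27.
At expiry t=2: V(2,0)=0.0000, V(2,1)=138.7125, V(2,2)=253.3815
  t=1,j=0: stock 101.2500 → up 138.7125 (V=138.7125), down 75.9375 (V=0.0000). Price 91.6059; hedge Δ=2.2097, bond B=-132.1239.
  t=1,j=1: stock 184.9500 → up 253.3815 (V=253.3815), down 138.7125 (V=138.7125). Price 184.9500; hedge Δ=1.0000, bond B=0.0000.
  t=0,j=0: stock 135.0000 → up 184.9500 (V=184.9500), down 101.2500 (V=91.6059). Price 133.7752; hedge Δ=1.1152, bond B=-16.7798.
Root portfolio cost Δ·135+B reproduces V0=133.7752.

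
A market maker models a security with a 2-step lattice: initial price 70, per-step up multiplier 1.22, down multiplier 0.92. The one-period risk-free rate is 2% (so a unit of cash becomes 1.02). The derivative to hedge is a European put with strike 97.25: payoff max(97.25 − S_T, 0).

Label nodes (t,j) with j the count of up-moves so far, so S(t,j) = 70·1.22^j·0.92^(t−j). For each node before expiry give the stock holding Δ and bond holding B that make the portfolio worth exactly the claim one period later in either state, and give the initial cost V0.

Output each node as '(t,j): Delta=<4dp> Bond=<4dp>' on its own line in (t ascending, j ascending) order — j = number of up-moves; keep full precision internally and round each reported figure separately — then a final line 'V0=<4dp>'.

The replicating-portfolio and risk-neutral prices coincide; use p* = (1.02−0.92)/(1.22−0.92) = 0.3333 for the latter.
Terminal payoffs: V(2,0)=38.0020, V(2,1)=18.6820, V(2,2)=0.0000
(1,0): S=64.4000. Δ = (V_up−V_dn)/(S_up−S_dn) = (18.6820−38.0020)/(78.5680−59.2480) = -1.0000. V = [p*·18.6820 + (1−p*)·38.0020]/1.02 = 30.9431. B = V − Δ·S = 95.3431.
(1,1): S=85.4000. Δ = (V_up−V_dn)/(S_up−S_dn) = (0.0000−18.6820)/(104.1880−78.5680) = -0.7292. V = [p*·0.0000 + (1−p*)·18.6820]/1.02 = 12.2105. B = V − Δ·S = 74.4838.
(0,0): S=70.0000. Δ = (V_up−V_dn)/(S_up−S_dn) = (12.2105−30.9431)/(85.4000−64.4000) = -0.8920. V = [p*·12.2105 + (1−p*)·30.9431]/1.02 = 24.2146. B = V − Δ·S = 86.6569.
Check: Δ(0,0)·S0 + B(0,0) = 24.2146 = V0.

(0,0): Delta=-0.8920 Bond=86.6569
(1,0): Delta=-1.0000 Bond=95.3431
(1,1): Delta=-0.7292 Bond=74.4838
V0=24.2146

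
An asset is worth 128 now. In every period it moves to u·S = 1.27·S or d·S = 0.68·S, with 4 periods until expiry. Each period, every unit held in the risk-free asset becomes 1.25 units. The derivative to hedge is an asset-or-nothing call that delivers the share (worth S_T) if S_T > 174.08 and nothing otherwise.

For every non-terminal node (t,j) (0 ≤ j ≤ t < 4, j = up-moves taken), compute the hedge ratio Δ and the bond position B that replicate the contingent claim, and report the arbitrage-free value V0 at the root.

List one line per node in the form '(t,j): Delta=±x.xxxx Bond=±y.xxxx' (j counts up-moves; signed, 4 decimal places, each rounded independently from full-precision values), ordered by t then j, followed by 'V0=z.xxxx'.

Risk-neutral probability p* = (R−d)/(u−d) = (1.25−0.68)/(1.27−0.68) = 0.9661.
Payoff layer (t=4): V(4,0)=0.0000, V(4,1)=0.0000, V(4,2)=0.0000, V(4,3)=178.2913, V(4,4)=332.9851
(3,0): S=40.2473. Δ = (V_up−V_dn)/(S_up−S_dn) = (0.0000−0.0000)/(51.1141−27.3682) = 0.0000. V = [p*·0.0000 + (1−p*)·0.0000]/1.25 = 0.0000. B = V − Δ·S = 0.0000.
(3,1): S=75.1677. Δ = (V_up−V_dn)/(S_up−S_dn) = (0.0000−0.0000)/(95.4630−51.1141) = 0.0000. V = [p*·0.0000 + (1−p*)·0.0000]/1.25 = 0.0000. B = V − Δ·S = 0.0000.
(3,2): S=140.3868. Δ = (V_up−V_dn)/(S_up−S_dn) = (178.2913−0.0000)/(178.2913−95.4630) = 2.1525. V = [p*·178.2913 + (1−p*)·0.0000]/1.25 = 137.7980. B = V − Δ·S = -164.3906.
(3,3): S=262.1930. Δ = (V_up−V_dn)/(S_up−S_dn) = (332.9851−178.2913)/(332.9851−178.2913) = 1.0000. V = [p*·332.9851 + (1−p*)·178.2913]/1.25 = 262.1930. B = V − Δ·S = 0.0000.
(2,0): S=59.1872. Δ = (V_up−V_dn)/(S_up−S_dn) = (0.0000−0.0000)/(75.1677−40.2473) = 0.0000. V = [p*·0.0000 + (1−p*)·0.0000]/1.25 = 0.0000. B = V − Δ·S = 0.0000.
(2,1): S=110.5408. Δ = (V_up−V_dn)/(S_up−S_dn) = (137.7980−0.0000)/(140.3868−75.1677) = 2.1128. V = [p*·137.7980 + (1−p*)·0.0000]/1.25 = 106.5015. B = V − Δ·S = -127.0544.
(2,2): S=206.4512. Δ = (V_up−V_dn)/(S_up−S_dn) = (262.1930−137.7980)/(262.1930−140.3868) = 1.0213. V = [p*·262.1930 + (1−p*)·137.7980]/1.25 = 206.3810. B = V − Δ·S = -4.4580.
(1,0): S=87.0400. Δ = (V_up−V_dn)/(S_up−S_dn) = (106.5015−0.0000)/(110.5408−59.1872) = 2.0739. V = [p*·106.5015 + (1−p*)·0.0000]/1.25 = 82.3130. B = V − Δ·S = -98.1980.
(1,1): S=162.5600. Δ = (V_up−V_dn)/(S_up−S_dn) = (206.3810−106.5015)/(206.4512−110.5408) = 1.0414. V = [p*·206.3810 + (1−p*)·106.5015]/1.25 = 162.3962. B = V − Δ·S = -6.8911.
(0,0): S=128.0000. Δ = (V_up−V_dn)/(S_up−S_dn) = (162.3962−82.3130)/(162.5600−87.0400) = 1.0604. V = [p*·162.3962 + (1−p*)·82.3130]/1.25 = 127.7452. B = V − Δ·S = -7.9890.
The time-0 hedge costs 127.7452, which is the no-arbitrage price.

(0,0): Delta=1.0604 Bond=-7.9890
(1,0): Delta=2.0739 Bond=-98.1980
(1,1): Delta=1.0414 Bond=-6.8911
(2,0): Delta=0.0000 Bond=0.0000
(2,1): Delta=2.1128 Bond=-127.0544
(2,2): Delta=1.0213 Bond=-4.4580
(3,0): Delta=0.0000 Bond=0.0000
(3,1): Delta=0.0000 Bond=0.0000
(3,2): Delta=2.1525 Bond=-164.3906
(3,3): Delta=1.0000 Bond=0.0000
V0=127.7452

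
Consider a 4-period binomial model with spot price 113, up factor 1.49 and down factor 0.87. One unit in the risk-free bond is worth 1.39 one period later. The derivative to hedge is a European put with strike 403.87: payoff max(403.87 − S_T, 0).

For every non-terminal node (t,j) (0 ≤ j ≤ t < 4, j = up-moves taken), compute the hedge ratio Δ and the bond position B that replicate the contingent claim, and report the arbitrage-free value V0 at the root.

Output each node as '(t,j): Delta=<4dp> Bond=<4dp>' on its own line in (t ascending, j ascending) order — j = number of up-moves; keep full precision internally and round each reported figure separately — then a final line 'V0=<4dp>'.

Since d<R<u, set p* = (R−d)/(u−d) = 0.8387; price each node as the discounted p*-expectation of its children.
Terminal payoffs: V(4,0)=339.1326, V(4,1)=292.9978, V(4,2)=213.9855, V(4,3)=78.6655, V(4,4)=0.0000
(3,0): S=74.4108. Δ = (V_up−V_dn)/(S_up−S_dn) = (292.9978−339.1326)/(110.8722−64.7374) = -1.0000. V = [p*·292.9978 + (1−p*)·339.1326]/1.39 = 216.1431. B = V − Δ·S = 290.5540.
(3,1): S=127.4393. Δ = (V_up−V_dn)/(S_up−S_dn) = (213.9855−292.9978)/(189.8845−110.8722) = -1.0000. V = [p*·213.9855 + (1−p*)·292.9978]/1.39 = 163.1147. B = V − Δ·S = 290.5540.
(3,2): S=218.2580. Δ = (V_up−V_dn)/(S_up−S_dn) = (78.6655−213.9855)/(325.2045−189.8845) = -1.0000. V = [p*·78.6655 + (1−p*)·213.9855]/1.39 = 72.2959. B = V − Δ·S = 290.5540.
(3,3): S=373.7982. Δ = (V_up−V_dn)/(S_up−S_dn) = (0.0000−78.6655)/(556.9594−325.2045) = -0.3394. V = [p*·0.0000 + (1−p*)·78.6655]/1.39 = 9.1280. B = V − Δ·S = 136.0079.
(2,0): S=85.5297. Δ = (V_up−V_dn)/(S_up−S_dn) = (163.1147−216.1431)/(127.4393−74.4108) = -1.0000. V = [p*·163.1147 + (1−p*)·216.1431]/1.39 = 123.5019. B = V − Δ·S = 209.0316.
(2,1): S=146.4819. Δ = (V_up−V_dn)/(S_up−S_dn) = (72.2959−163.1147)/(218.2580−127.4393) = -1.0000. V = [p*·72.2959 + (1−p*)·163.1147]/1.39 = 62.5497. B = V − Δ·S = 209.0316.
(2,2): S=250.8713. Δ = (V_up−V_dn)/(S_up−S_dn) = (9.1280−72.2959)/(373.7982−218.2580) = -0.4061. V = [p*·9.1280 + (1−p*)·72.2959]/1.39 = 13.8967. B = V − Δ·S = 115.7804.
(1,0): S=98.3100. Δ = (V_up−V_dn)/(S_up−S_dn) = (62.5497−123.5019)/(146.4819−85.5297) = -1.0000. V = [p*·62.5497 + (1−p*)·123.5019]/1.39 = 52.0725. B = V − Δ·S = 150.3825.
(1,1): S=168.3700. Δ = (V_up−V_dn)/(S_up−S_dn) = (13.8967−62.5497)/(250.8713−146.4819) = -0.4661. V = [p*·13.8967 + (1−p*)·62.5497]/1.39 = 15.6431. B = V − Δ·S = 94.1158.
(0,0): S=113.0000. Δ = (V_up−V_dn)/(S_up−S_dn) = (15.6431−52.0725)/(168.3700−98.3100) = -0.5200. V = [p*·15.6431 + (1−p*)·52.0725]/1.39 = 15.4812. B = V − Δ·S = 74.2382.
Self-financing check: at every node Δ·S+B equals the discounted successor values.

(0,0): Delta=-0.5200 Bond=74.2382
(1,0): Delta=-1.0000 Bond=150.3825
(1,1): Delta=-0.4661 Bond=94.1158
(2,0): Delta=-1.0000 Bond=209.0316
(2,1): Delta=-1.0000 Bond=209.0316
(2,2): Delta=-0.4061 Bond=115.7804
(3,0): Delta=-1.0000 Bond=290.5540
(3,1): Delta=-1.0000 Bond=290.5540
(3,2): Delta=-1.0000 Bond=290.5540
(3,3): Delta=-0.3394 Bond=136.0079
V0=15.4812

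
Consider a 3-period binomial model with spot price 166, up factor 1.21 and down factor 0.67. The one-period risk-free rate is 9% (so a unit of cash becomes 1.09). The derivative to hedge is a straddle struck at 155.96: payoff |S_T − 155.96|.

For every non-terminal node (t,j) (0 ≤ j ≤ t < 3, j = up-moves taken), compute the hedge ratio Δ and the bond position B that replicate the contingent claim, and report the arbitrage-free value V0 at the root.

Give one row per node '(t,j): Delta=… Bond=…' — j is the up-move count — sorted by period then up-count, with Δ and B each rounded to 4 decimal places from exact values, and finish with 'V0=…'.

Since d<R<u, set p* = (R−d)/(u−d) = 0.7778; price each node as the discounted p*-expectation of its children.
At expiry t=3: V(3,0)=106.0333, V(3,1)=65.7939, V(3,2)=6.8772, V(3,3)=138.1191
Node (2,0) S=74.5174: V=(p*·65.7939+(1−p*)·106.0333)/1.09=68.5652; Δ=(65.7939−106.0333)/(90.1661−49.9267)=-1.0000; B=V−Δ·S=143.0826
Node (2,1) S=134.5762: V=(p*·6.8772+(1−p*)·65.7939)/1.09=18.3209; Δ=(6.8772−65.7939)/(162.8372−90.1661)=-0.8107; B=V−Δ·S=127.4260
Node (2,2) S=243.0406: V=(p*·138.1191+(1−p*)·6.8772)/1.09=99.9580; Δ=(138.1191−6.8772)/(294.0791−162.8372)=1.0000; B=V−Δ·S=-143.0826
Node (1,0) S=111.2200: V=(p*·18.3209+(1−p*)·68.5652)/1.09=27.0517; Δ=(18.3209−68.5652)/(134.5762−74.5174)=-0.8366; B=V−Δ·S=120.0966
Node (1,1) S=200.8600: V=(p*·99.9580+(1−p*)·18.3209)/1.09=75.0610; Δ=(99.9580−18.3209)/(243.0406−134.5762)=0.7527; B=V−Δ·S=-76.1189
Node (0,0) S=166.0000: V=(p*·75.0610+(1−p*)·27.0517)/1.09=59.0754; Δ=(75.0610−27.0517)/(200.8600−111.2200)=0.5356; B=V−Δ·S=-29.8307
Self-financing check: at every node Δ·S+B equals the discounted successor values.

(0,0): Delta=0.5356 Bond=-29.8307
(1,0): Delta=-0.8366 Bond=120.0966
(1,1): Delta=0.7527 Bond=-76.1189
(2,0): Delta=-1.0000 Bond=143.0826
(2,1): Delta=-0.8107 Bond=127.4260
(2,2): Delta=1.0000 Bond=-143.0826
V0=59.0754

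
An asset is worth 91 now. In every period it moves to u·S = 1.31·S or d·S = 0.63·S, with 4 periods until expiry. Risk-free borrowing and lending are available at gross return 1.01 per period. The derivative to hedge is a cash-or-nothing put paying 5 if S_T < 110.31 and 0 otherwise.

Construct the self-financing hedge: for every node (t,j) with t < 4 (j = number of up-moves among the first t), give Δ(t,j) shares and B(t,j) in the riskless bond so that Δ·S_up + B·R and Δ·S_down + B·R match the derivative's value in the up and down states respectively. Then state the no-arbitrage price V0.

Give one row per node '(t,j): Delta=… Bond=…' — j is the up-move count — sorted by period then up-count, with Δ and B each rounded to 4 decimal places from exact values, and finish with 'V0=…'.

Under the risk-neutral measure, an up-move has probability p* = (R−d)/(u−d) = 0.5588 and values discount at R = 1.01.
Payoff layer (t=4): V(4,0)=5.0000, V(4,1)=5.0000, V(4,2)=5.0000, V(4,3)=0.0000, V(4,4)=0.0000
(3,0): S=22.7543. Δ = (V_up−V_dn)/(S_up−S_dn) = (5.0000−5.0000)/(29.8081−14.3352) = 0.0000. V = [p*·5.0000 + (1−p*)·5.0000]/1.01 = 4.9505. B = V − Δ·S = 4.9505.
(3,1): S=47.3144. Δ = (V_up−V_dn)/(S_up−S_dn) = (5.0000−5.0000)/(61.9819−29.8081) = 0.0000. V = [p*·5.0000 + (1−p*)·5.0000]/1.01 = 4.9505. B = V − Δ·S = 4.9505.
(3,2): S=98.3840. Δ = (V_up−V_dn)/(S_up−S_dn) = (0.0000−5.0000)/(128.8831−61.9819) = -0.0747. V = [p*·0.0000 + (1−p*)·5.0000]/1.01 = 2.1840. B = V − Δ·S = 9.5370.
(3,3): S=204.5763. Δ = (V_up−V_dn)/(S_up−S_dn) = (0.0000−0.0000)/(267.9949−128.8831) = 0.0000. V = [p*·0.0000 + (1−p*)·0.0000]/1.01 = 0.0000. B = V − Δ·S = 0.0000.
(2,0): S=36.1179. Δ = (V_up−V_dn)/(S_up−S_dn) = (4.9505−4.9505)/(47.3144−22.7543) = 0.0000. V = [p*·4.9505 + (1−p*)·4.9505]/1.01 = 4.9015. B = V − Δ·S = 4.9015.
(2,1): S=75.1023. Δ = (V_up−V_dn)/(S_up−S_dn) = (2.1840−4.9505)/(98.3840−47.3144) = -0.0542. V = [p*·2.1840 + (1−p*)·4.9505]/1.01 = 3.3708. B = V − Δ·S = 7.4391.
(2,2): S=156.1651. Δ = (V_up−V_dn)/(S_up−S_dn) = (0.0000−2.1840)/(204.5763−98.3840) = -0.0206. V = [p*·0.0000 + (1−p*)·2.1840]/1.01 = 0.9540. B = V − Δ·S = 4.1658.
(1,0): S=57.3300. Δ = (V_up−V_dn)/(S_up−S_dn) = (3.3708−4.9015)/(75.1023−36.1179) = -0.0393. V = [p*·3.3708 + (1−p*)·4.9015]/1.01 = 4.0061. B = V − Δ·S = 6.2570.
(1,1): S=119.2100. Δ = (V_up−V_dn)/(S_up−S_dn) = (0.9540−3.3708)/(156.1651−75.1023) = -0.0298. V = [p*·0.9540 + (1−p*)·3.3708]/1.01 = 2.0002. B = V − Δ·S = 5.5544.
(0,0): S=91.0000. Δ = (V_up−V_dn)/(S_up−S_dn) = (2.0002−4.0061)/(119.2100−57.3300) = -0.0324. V = [p*·2.0002 + (1−p*)·4.0061]/1.01 = 2.8566. B = V − Δ·S = 5.8063.
Each (Δ,B) replicates both successor values, so the strategy is self-financing and V0 is arbitrage-free.

(0,0): Delta=-0.0324 Bond=5.8063
(1,0): Delta=-0.0393 Bond=6.2570
(1,1): Delta=-0.0298 Bond=5.5544
(2,0): Delta=0.0000 Bond=4.9015
(2,1): Delta=-0.0542 Bond=7.4391
(2,2): Delta=-0.0206 Bond=4.1658
(3,0): Delta=0.0000 Bond=4.9505
(3,1): Delta=0.0000 Bond=4.9505
(3,2): Delta=-0.0747 Bond=9.5370
(3,3): Delta=0.0000 Bond=0.0000
V0=2.8566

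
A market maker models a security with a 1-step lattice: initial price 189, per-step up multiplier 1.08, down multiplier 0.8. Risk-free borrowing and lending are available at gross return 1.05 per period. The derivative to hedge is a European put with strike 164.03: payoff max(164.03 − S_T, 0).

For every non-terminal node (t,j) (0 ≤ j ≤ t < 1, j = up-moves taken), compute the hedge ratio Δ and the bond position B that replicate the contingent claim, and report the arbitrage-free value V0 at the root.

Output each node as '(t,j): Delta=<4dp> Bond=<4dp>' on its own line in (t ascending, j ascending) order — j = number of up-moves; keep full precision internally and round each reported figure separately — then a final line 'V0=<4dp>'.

Under the risk-neutral measure, an up-move has probability p* = (R−d)/(u−d) = 0.8929 and values discount at R = 1.05.
Payoff layer (t=1): V(1,0)=12.8300, V(1,1)=0.0000
(0,0): S=189.0000. Δ = (V_up−V_dn)/(S_up−S_dn) = (0.0000−12.8300)/(204.1200−151.2000) = -0.2424. V = [p*·0.0000 + (1−p*)·12.8300]/1.05 = 1.3092. B = V − Δ·S = 47.1306.
Each (Δ,B) replicates both successor values, so the strategy is self-financing and V0 is arbitrage-free.

(0,0): Delta=-0.2424 Bond=47.1306
V0=1.3092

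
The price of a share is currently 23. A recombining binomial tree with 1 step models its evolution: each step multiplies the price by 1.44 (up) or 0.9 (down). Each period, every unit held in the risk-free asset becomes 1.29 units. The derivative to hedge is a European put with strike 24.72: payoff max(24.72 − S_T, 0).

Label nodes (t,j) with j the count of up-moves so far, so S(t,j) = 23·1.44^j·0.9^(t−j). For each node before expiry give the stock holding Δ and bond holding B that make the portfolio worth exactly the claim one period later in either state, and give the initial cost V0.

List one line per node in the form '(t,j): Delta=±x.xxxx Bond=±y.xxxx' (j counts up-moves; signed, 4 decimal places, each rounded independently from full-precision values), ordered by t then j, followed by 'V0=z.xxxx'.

No-arbitrage ⇒ martingale measure with p* = (R−d)/(u−d) = 0.7222.
Payoff layer (t=1): V(1,0)=4.0200, V(1,1)=0.0000
  t=0,j=0: stock 23.0000 → up 33.1200 (V=0.0000), down 20.7000 (V=4.0200). Price 0.8656; hedge Δ=-0.3237, bond B=8.3101.
Root portfolio cost Δ·23+B reproduces V0=0.8656.

(0,0): Delta=-0.3237 Bond=8.3101
V0=0.8656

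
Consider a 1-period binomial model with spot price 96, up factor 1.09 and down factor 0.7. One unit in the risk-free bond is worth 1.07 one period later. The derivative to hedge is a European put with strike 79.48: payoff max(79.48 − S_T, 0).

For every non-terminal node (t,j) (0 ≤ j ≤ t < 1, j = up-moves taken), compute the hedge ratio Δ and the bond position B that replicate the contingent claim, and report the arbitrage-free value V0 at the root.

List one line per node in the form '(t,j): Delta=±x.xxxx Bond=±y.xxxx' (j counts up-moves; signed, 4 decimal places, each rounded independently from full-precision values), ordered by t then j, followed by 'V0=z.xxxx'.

Risk-neutral probability p* = (R−d)/(u−d) = (1.07−0.7)/(1.09−0.7) = 0.9487.
Terminal values V(1,·): V(1,0)=12.2800, V(1,1)=0.0000
  t=0,j=0: stock 96.0000 → up 104.6400 (V=0.0000), down 67.2000 (V=12.2800). Price 0.5885; hedge Δ=-0.3280, bond B=32.0757.
The time-0 hedge costs 0.5885, which is the no-arbitrage price.

(0,0): Delta=-0.3280 Bond=32.0757
V0=0.5885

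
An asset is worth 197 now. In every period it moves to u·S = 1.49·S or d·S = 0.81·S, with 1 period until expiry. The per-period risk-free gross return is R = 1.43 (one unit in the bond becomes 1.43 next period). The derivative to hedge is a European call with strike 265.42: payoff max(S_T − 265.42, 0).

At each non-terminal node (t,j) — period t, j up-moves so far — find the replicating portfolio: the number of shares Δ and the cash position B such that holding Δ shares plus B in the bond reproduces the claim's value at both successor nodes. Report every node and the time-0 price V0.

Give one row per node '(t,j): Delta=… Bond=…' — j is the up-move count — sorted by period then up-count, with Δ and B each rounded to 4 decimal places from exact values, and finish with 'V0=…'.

No-arbitrage ⇒ martingale measure with p* = (R−d)/(u−d) = 0.9118.
Terminal payoffs: V(1,0)=0.0000, V(1,1)=28.1100
  t=0,j=0: stock 197.0000 → up 293.5300 (V=28.1100), down 159.5700 (V=0.0000). Price 17.9229; hedge Δ=0.2098, bond B=-23.4154.
Check: Δ(0,0)·S0 + B(0,0) = 17.9229 = V0.

(0,0): Delta=0.2098 Bond=-23.4154
V0=17.9229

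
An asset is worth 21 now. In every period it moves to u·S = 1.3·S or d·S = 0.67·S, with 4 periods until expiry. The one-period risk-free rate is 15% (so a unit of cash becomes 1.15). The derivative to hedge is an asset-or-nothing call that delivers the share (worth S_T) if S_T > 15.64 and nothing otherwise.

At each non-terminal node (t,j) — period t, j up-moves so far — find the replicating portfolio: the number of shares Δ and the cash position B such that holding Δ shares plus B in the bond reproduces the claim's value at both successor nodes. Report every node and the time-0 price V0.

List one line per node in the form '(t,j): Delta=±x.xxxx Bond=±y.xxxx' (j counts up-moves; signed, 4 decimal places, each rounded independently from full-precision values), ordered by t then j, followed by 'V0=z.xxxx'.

(0,0): Delta=1.0502 Bond=-1.2552
(1,0): Delta=1.2349 Bond=-4.0418
(1,1): Delta=1.0205 Bond=-0.6315
(2,0): Delta=1.7773 Bond=-9.7610
(2,1): Delta=1.1475 Bond=-3.0503
(2,2): Delta=1.0000 Bond=0.0000
(3,0): Delta=0.0000 Bond=0.0000
(3,1): Delta=2.0635 Bond=-14.7330
(3,2): Delta=1.0000 Bond=0.0000
(3,3): Delta=1.0000 Bond=0.0000
V0=20.7991

Risk-neutral probability p* = (R−d)/(u−d) = (1.15−0.67)/(1.3−0.67) = 0.7619.
At expiry t=4: V(4,0)=0.0000, V(4,1)=0.0000, V(4,2)=15.9315, V(4,3)=30.9118, V(4,4)=59.9781
  t=3,j=0: stock 6.3160 → up 8.2108 (V=0.0000), down 4.2317 (V=0.0000). Price 0.0000; hedge Δ=0.0000, bond B=0.0000.
  t=3,j=1: stock 12.2550 → up 15.9315 (V=15.9315), down 8.2108 (V=0.0000). Price 10.5550; hedge Δ=2.0635, bond B=-14.7330.
  t=3,j=2: stock 23.7783 → up 30.9118 (V=30.9118), down 15.9315 (V=15.9315). Price 23.7783; hedge Δ=1.0000, bond B=0.0000.
  t=3,j=3: stock 46.1370 → up 59.9781 (V=59.9781), down 30.9118 (V=30.9118). Price 46.1370; hedge Δ=1.0000, bond B=0.0000.
  t=2,j=0: stock 9.4269 → up 12.2550 (V=10.5550), down 6.3160 (V=0.0000). Price 6.9930; hedge Δ=1.7773, bond B=-9.7610.
  t=2,j=1: stock 18.2910 → up 23.7783 (V=23.7783), down 12.2550 (V=10.5550). Price 17.9390; hedge Δ=1.1475, bond B=-3.0503.
  t=2,j=2: stock 35.4900 → up 46.1370 (V=46.1370), down 23.7783 (V=23.7783). Price 35.4900; hedge Δ=1.0000, bond B=0.0000.
  t=1,j=0: stock 14.0700 → up 18.2910 (V=17.9390), down 9.4269 (V=6.9930). Price 13.3329; hedge Δ=1.2349, bond B=-4.0418.
  t=1,j=1: stock 27.3000 → up 35.4900 (V=35.4900), down 18.2910 (V=17.9390). Price 27.2271; hedge Δ=1.0205, bond B=-0.6315.
  t=0,j=0: stock 21.0000 → up 27.3000 (V=27.2271), down 14.0700 (V=13.3329). Price 20.7991; hedge Δ=1.0502, bond B=-1.2552.
Check: Δ(0,0)·S0 + B(0,0) = 20.7991 = V0.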